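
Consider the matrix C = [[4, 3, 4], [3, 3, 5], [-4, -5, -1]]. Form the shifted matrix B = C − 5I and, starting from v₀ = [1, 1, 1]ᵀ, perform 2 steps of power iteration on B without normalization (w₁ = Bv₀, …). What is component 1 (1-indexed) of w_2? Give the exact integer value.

-48

B = C − 5I has rows (-1, 3, 4); (3, -2, 5); (-4, -5, -6)
w1 = Bv₀ = ((-1)·1 + 3·1 + 4·1; 3·1 + (-2)·1 + 5·1; (-4)·1 + (-5)·1 + (-6)·1) = (6, 6, -15)
w2 = Bw1 = ((-1)·6 + 3·6 + 4·(-15); 3·6 + (-2)·6 + 5·(-15); (-4)·6 + (-5)·6 + (-6)·(-15)) = (-48, -69, 36)
Requested component of w2: -48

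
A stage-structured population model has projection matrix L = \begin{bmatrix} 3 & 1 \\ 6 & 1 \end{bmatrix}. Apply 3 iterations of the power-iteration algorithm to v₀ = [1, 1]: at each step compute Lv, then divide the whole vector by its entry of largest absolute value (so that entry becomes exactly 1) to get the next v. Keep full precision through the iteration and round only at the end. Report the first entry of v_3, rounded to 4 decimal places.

0.6069

Lv0 = (4.00000, 7.00000); divide by 7.00000 → v1 = (0.57143, 1.00000)
Lv1 = (2.71429, 4.42857); divide by 4.42857 → v2 = (0.61290, 1.00000)
Lv2 = (2.83871, 4.67742); divide by 4.67742 → v3 = (0.60690, 1.00000)
Requested entry of v3: 88/145 = 0.6069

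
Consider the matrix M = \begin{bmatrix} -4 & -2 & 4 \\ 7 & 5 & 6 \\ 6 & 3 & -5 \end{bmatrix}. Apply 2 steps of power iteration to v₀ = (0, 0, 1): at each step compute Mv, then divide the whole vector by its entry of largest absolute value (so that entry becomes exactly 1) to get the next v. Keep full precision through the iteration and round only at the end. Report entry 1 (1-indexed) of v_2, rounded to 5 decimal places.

Mv0 = (4.000000, 6.000000, -5.000000); divide by 6.000000 → v1 = (0.666667, 1.000000, -0.833333)
Mv1 = (-8.000000, 4.666667, 11.166667); divide by 11.166667 → v2 = (-0.716418, 0.417910, 1.000000)
Requested entry of v2: -48/67 = -0.71642

-0.71642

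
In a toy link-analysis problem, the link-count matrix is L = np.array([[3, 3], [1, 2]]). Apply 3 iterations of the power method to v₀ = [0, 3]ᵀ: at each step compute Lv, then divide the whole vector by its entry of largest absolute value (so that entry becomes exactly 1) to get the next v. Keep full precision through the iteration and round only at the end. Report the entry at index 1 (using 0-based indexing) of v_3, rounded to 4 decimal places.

0.4394

Lv0 = (9.00000, 6.00000); divide by 9.00000 → v1 = (1.00000, 0.66667)
Lv1 = (5.00000, 2.33333); divide by 5.00000 → v2 = (1.00000, 0.46667)
Lv2 = (4.40000, 1.93333); divide by 4.40000 → v3 = (1.00000, 0.43939)
Requested entry of v3: 87/198 = 0.4394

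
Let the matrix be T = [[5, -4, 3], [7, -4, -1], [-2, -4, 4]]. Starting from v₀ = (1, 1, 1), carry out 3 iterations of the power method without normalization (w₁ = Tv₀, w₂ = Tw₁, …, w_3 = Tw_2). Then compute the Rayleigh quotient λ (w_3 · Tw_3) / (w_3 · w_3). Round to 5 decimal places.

4.45749

w1 = Tv₀ = (5·1 + (-4)·1 + 3·1; 7·1 + (-4)·1 + (-1)·1; (-2)·1 + (-4)·1 + 4·1) = (4, 2, -2)
w2 = Tw1 = (5·4 + (-4)·2 + 3·(-2); 7·4 + (-4)·2 + (-1)·(-2); (-2)·4 + (-4)·2 + 4·(-2)) = (6, 22, -24)
w3 = Tw2 = (-130, -22, -196)
Tw3 = (-1150, -626, -436)
w3·Tw3 = (-130)·(-1150) + (-22)·(-626) + (-196)·(-436) = 248728; w3·w3 = (-130)·(-130) + (-22)·(-22) + (-196)·(-196) = 55800
λ ≈ 248728/55800 = 4.45749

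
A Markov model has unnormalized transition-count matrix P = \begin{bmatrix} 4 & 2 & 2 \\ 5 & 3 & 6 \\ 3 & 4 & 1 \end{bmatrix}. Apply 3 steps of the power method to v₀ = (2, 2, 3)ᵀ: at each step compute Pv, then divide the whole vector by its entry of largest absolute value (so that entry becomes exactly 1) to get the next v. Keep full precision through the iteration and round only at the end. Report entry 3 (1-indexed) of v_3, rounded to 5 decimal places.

0.63627

Pv0 = (18.000000, 34.000000, 17.000000); divide by 34.000000 → v1 = (0.529412, 1.000000, 0.500000)
Pv1 = (5.117647, 8.647059, 6.088235); divide by 8.647059 → v2 = (0.591837, 1.000000, 0.704082)
Pv2 = (5.775510, 10.183673, 6.479592); divide by 10.183673 → v3 = (0.567134, 1.000000, 0.636273)
Requested entry of v3: 1905/2994 = 0.63627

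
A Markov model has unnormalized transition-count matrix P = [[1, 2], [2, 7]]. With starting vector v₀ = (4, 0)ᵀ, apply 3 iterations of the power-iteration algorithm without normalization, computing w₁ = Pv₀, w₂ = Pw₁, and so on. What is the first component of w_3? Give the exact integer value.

148

w1 = Pv₀ = (1·4 + 2·0; 2·4 + 7·0) = (4, 8)
w2 = Pw1 = (1·4 + 2·8; 2·4 + 7·8) = (20, 64)
w3 = Pw2 = (148, 488)
The requested component of w3 is 148.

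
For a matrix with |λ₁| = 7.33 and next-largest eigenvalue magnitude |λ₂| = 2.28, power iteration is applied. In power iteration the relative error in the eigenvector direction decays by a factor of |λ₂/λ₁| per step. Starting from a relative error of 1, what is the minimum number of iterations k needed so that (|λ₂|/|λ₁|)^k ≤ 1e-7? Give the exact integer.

14

|λ₂/λ₁| = 2.28/7.33 = 0.31105
Need k ≥ ln(1e-7) / ln(0.31105) = -16.1181 / -1.1678 ≈ 13.802
Smallest integer k satisfying the bound: 14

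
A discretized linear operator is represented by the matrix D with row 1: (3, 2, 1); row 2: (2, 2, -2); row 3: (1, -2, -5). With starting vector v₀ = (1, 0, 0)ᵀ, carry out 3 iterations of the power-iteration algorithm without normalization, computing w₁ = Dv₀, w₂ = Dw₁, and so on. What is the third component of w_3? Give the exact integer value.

w1 = Dv₀ = (3, 2, 1)
w2 = Dw1 = (14, 8, -6)
w3 = Dw2 = (52, 56, 28)
The requested component of w3 is 28.

28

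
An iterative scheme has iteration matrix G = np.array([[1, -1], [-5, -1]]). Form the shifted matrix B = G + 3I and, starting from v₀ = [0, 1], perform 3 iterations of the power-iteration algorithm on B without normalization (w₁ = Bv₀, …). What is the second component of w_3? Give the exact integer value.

B = G + 3I has rows (4, -1); (-5, 2)
w1 = Bv₀ = (4·0 + (-1)·1; (-5)·0 + 2·1) = (-1, 2)
w2 = Bw1 = (4·(-1) + (-1)·2; (-5)·(-1) + 2·2) = (-6, 9)
w3 = Bw2 = (-33, 48)
Requested component of w3: 48

48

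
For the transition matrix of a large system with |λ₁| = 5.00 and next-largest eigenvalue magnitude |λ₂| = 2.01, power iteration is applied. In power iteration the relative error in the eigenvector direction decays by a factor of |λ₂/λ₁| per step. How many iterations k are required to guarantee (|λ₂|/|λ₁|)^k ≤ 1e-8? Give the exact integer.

21

|λ₂/λ₁| = 2.01/5.00 = 0.40200
Need k ≥ ln(1e-8) / ln(0.40200) = -18.4207 / -0.9113 ≈ 20.214
Smallest integer k satisfying the bound: 21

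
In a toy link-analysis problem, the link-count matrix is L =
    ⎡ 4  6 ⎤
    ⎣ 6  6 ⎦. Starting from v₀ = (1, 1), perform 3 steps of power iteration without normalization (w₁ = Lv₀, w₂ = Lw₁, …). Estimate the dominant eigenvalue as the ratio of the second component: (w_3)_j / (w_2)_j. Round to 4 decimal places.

11.0909

w1 = Lv₀ = (4·1 + 6·1; 6·1 + 6·1) = (10, 12)
w2 = Lw1 = (4·10 + 6·12; 6·10 + 6·12) = (112, 132)
w3 = Lw2 = (1240, 1464)
Ratio at component: 1464 / 132 = 11.0909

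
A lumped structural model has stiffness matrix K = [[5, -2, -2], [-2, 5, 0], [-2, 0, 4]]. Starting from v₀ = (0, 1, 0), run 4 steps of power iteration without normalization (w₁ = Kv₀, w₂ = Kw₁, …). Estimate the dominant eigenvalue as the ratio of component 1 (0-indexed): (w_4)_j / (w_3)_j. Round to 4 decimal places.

w1 = Kv₀ = (-2, 5, 0)
w2 = Kw1 = (-20, 29, 4)
w3 = Kw2 = (-166, 185, 56)
w4 = Kw3 = (-1312, 1257, 556)
Ratio at component: 1257 / 185 = 6.7946

6.7946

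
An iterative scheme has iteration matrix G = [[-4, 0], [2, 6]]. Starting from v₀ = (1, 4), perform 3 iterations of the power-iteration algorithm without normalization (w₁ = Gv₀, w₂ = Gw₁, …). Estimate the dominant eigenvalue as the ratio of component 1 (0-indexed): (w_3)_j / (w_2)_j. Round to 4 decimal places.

6.2162

w1 = Gv₀ = (-4, 26)
w2 = Gw1 = (16, 148)
w3 = Gw2 = (-64, 920)
Ratio at component: 920 / 148 = 6.2162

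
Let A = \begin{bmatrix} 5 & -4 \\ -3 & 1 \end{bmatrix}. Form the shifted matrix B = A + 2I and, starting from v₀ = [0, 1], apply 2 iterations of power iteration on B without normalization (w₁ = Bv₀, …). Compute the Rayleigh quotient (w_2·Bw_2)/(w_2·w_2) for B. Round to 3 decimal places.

B = A + 2I has rows (7, -4); (-3, 3)
w1 = Bv₀ = (-4, 3)
w2 = Bw1 = (-40, 21)
Bw2 = (-364, 183)
w2·Bw2 = 18403; w2·w2 = 2041; μ ≈ 18403/2041 = 9.017

9.017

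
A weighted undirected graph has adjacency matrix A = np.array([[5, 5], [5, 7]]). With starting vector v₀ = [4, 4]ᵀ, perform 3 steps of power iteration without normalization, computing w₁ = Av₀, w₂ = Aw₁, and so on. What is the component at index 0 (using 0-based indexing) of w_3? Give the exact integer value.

w1 = Av₀ = (40, 48)
w2 = Aw1 = (440, 536)
w3 = Aw2 = (4880, 5952)
The requested component of w3 is 4880.

4880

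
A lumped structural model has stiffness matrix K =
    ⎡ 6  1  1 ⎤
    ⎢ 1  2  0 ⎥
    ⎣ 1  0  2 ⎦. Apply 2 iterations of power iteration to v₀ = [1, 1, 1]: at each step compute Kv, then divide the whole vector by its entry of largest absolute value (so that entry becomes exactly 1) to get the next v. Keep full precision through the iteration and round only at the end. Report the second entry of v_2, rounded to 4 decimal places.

Kv0 = (8.00000, 3.00000, 3.00000); divide by 8.00000 → v1 = (1.00000, 0.37500, 0.37500)
Kv1 = (6.75000, 1.75000, 1.75000); divide by 6.75000 → v2 = (1.00000, 0.25926, 0.25926)
Requested entry of v2: 14/54 = 0.2593

0.2593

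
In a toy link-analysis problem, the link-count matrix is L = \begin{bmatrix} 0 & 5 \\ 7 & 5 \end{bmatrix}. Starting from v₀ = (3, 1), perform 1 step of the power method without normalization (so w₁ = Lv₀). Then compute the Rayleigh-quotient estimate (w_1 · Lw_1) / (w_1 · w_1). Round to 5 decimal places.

w1 = Lv₀ = (0·3 + 5·1; 7·3 + 5·1) = (5, 26)
Lw1 = (130, 165)
w1·Lw1 = 5·130 + 26·165 = 4940; w1·w1 = 5·5 + 26·26 = 701
λ ≈ 4940/701 = 7.04708

7.04708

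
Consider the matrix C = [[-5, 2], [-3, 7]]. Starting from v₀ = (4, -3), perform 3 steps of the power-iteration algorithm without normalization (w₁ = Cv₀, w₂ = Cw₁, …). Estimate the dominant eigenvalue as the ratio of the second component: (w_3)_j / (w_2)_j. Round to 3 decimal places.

w1 = Cv₀ = (-26, -33)
w2 = Cw1 = (64, -153)
w3 = Cw2 = (-626, -1263)
Ratio at component: -1263 / -153 = 8.255

λ ≈ 8.255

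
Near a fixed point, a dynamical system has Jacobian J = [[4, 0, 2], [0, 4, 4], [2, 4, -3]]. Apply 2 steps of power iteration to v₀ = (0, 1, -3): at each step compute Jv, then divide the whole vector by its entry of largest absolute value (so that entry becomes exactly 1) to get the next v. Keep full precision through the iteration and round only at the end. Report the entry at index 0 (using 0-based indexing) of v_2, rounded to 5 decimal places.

-0.02410

Jv0 = (-6.000000, -8.000000, 13.000000); divide by 13.000000 → v1 = (-0.461538, -0.615385, 1.000000)
Jv1 = (0.153846, 1.538462, -6.384615); divide by -6.384615 → v2 = (-0.024096, -0.240964, 1.000000)
Requested entry of v2: 2/-83 = -0.02410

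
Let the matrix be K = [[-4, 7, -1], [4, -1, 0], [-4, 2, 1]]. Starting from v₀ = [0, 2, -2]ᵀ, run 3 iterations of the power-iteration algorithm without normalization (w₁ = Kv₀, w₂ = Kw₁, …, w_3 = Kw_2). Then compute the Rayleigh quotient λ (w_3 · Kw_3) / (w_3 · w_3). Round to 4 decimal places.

w1 = Kv₀ = ((-4)·0 + 7·2 + (-1)·(-2); 4·0 + (-1)·2 + 0·(-2); (-4)·0 + 2·2 + 1·(-2)) = (16, -2, 2)
w2 = Kw1 = ((-4)·16 + 7·(-2) + (-1)·2; 4·16 + (-1)·(-2) + 0·2; (-4)·16 + 2·(-2) + 1·2) = (-80, 66, -66)
w3 = Kw2 = (848, -386, 386)
Kw3 = (-6480, 3778, -3778)
w3·Kw3 = 848·(-6480) + (-386)·3778 + 386·(-3778) = -8411656; w3·w3 = 848·848 + (-386)·(-386) + 386·386 = 1017096
λ ≈ -8411656/1017096 = -8.2703

-8.2703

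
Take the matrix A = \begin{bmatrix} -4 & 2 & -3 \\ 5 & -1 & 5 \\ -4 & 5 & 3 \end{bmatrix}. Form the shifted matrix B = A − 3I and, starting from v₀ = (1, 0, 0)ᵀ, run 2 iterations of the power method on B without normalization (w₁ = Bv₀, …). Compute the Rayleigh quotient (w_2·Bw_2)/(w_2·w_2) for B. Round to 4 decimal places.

μ ≈ -11.9594

B = A − 3I has rows (-7, 2, -3); (5, -4, 5); (-4, 5, 0)
w1 = Bv₀ = ((-7)·1 + 2·0 + (-3)·0; 5·1 + (-4)·0 + 5·0; (-4)·1 + 5·0 + 0·0) = (-7, 5, -4)
w2 = Bw1 = ((-7)·(-7) + 2·5 + (-3)·(-4); 5·(-7) + (-4)·5 + 5·(-4); (-4)·(-7) + 5·5 + 0·(-4)) = (71, -75, 53)
Bw2 = (-806, 920, -659)
w2·Bw2 = -161153; w2·w2 = 13475; μ ≈ -161153/13475 = -11.9594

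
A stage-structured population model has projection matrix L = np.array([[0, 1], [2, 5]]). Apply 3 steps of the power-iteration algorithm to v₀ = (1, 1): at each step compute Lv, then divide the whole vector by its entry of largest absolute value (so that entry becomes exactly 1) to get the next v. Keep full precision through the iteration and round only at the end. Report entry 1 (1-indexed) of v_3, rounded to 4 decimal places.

0.1859

Lv0 = (1.00000, 7.00000); divide by 7.00000 → v1 = (0.14286, 1.00000)
Lv1 = (1.00000, 5.28571); divide by 5.28571 → v2 = (0.18919, 1.00000)
Lv2 = (1.00000, 5.37838); divide by 5.37838 → v3 = (0.18593, 1.00000)
Requested entry of v3: 37/199 = 0.1859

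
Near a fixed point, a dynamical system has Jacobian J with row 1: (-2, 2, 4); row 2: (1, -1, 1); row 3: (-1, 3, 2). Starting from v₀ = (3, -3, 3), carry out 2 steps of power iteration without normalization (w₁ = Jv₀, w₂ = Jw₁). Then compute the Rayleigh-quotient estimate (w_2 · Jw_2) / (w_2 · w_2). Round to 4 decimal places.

w1 = Jv₀ = (0, 9, -6)
w2 = Jw1 = (-6, -15, 15)
Jw2 = (42, 24, -9)
w2·Jw2 = (-6)·42 + (-15)·24 + 15·(-9) = -747; w2·w2 = (-6)·(-6) + (-15)·(-15) + 15·15 = 486
λ ≈ -747/486 = -1.5370

λ ≈ -1.5370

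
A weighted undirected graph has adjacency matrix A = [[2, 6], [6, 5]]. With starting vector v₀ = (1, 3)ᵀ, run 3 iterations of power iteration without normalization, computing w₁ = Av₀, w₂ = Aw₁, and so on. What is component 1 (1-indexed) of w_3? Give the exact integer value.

1682

w1 = Av₀ = (2·1 + 6·3; 6·1 + 5·3) = (20, 21)
w2 = Aw1 = (2·20 + 6·21; 6·20 + 5·21) = (166, 225)
w3 = Aw2 = (1682, 2121)
The requested component of w3 is 1682.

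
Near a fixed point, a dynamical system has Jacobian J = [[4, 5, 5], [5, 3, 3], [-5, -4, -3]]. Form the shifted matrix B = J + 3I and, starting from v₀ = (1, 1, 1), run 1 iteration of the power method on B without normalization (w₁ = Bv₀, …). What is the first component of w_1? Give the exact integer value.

B = J + 3I has rows (7, 5, 5); (5, 6, 3); (-5, -4, 0)
w1 = Bv₀ = (17, 14, -9)
Requested component of w1: 17

17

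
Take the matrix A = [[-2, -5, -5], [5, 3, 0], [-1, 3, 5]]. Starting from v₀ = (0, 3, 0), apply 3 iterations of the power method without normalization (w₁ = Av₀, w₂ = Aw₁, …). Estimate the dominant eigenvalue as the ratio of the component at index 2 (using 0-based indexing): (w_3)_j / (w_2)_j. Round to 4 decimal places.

4.0345

w1 = Av₀ = ((-2)·0 + (-5)·3 + (-5)·0; 5·0 + 3·3 + 0·0; (-1)·0 + 3·3 + 5·0) = (-15, 9, 9)
w2 = Aw1 = ((-2)·(-15) + (-5)·9 + (-5)·9; 5·(-15) + 3·9 + 0·9; (-1)·(-15) + 3·9 + 5·9) = (-60, -48, 87)
w3 = Aw2 = (-75, -444, 351)
Ratio at component: 351 / 87 = 4.0345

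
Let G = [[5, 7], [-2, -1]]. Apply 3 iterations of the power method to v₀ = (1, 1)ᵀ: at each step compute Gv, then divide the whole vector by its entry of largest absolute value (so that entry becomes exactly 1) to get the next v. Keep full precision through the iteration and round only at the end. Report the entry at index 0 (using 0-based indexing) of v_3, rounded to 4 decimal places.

-0.8421

Gv0 = (12.00000, -3.00000); divide by 12.00000 → v1 = (1.00000, -0.25000)
Gv1 = (3.25000, -1.75000); divide by 3.25000 → v2 = (1.00000, -0.53846)
Gv2 = (1.23077, -1.46154); divide by -1.46154 → v3 = (-0.84211, 1.00000)
Requested entry of v3: 48/-57 = -0.8421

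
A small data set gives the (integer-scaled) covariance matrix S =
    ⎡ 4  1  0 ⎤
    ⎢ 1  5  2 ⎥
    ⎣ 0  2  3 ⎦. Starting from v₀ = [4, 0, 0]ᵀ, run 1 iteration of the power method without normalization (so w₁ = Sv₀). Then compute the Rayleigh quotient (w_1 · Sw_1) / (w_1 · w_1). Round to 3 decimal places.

w1 = Sv₀ = (4·4 + 1·0 + 0·0; 1·4 + 5·0 + 2·0; 0·4 + 2·0 + 3·0) = (16, 4, 0)
Sw1 = (68, 36, 8)
w1·Sw1 = 16·68 + 4·36 + 0·8 = 1232; w1·w1 = 16·16 + 4·4 + 0·0 = 272
λ ≈ 1232/272 = 4.529

λ ≈ 4.529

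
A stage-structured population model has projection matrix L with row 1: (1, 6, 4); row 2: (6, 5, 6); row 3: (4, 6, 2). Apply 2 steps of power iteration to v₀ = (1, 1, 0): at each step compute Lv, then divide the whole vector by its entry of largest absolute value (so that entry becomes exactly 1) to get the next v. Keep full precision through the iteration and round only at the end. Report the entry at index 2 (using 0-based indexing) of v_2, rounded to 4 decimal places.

Lv0 = (7.00000, 11.00000, 10.00000); divide by 11.00000 → v1 = (0.63636, 1.00000, 0.90909)
Lv1 = (10.27273, 14.27273, 10.36364); divide by 14.27273 → v2 = (0.71975, 1.00000, 0.72611)
Requested entry of v2: 114/157 = 0.7261

0.7261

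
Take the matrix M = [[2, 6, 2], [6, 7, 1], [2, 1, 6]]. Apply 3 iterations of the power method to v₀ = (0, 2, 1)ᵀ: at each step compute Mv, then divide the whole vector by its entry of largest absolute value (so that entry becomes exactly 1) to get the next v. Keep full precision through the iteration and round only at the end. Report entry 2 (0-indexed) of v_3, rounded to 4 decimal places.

0.4446

Mv0 = (14.00000, 15.00000, 8.00000); divide by 15.00000 → v1 = (0.93333, 1.00000, 0.53333)
Mv1 = (8.93333, 13.13333, 6.06667); divide by 13.13333 → v2 = (0.68020, 1.00000, 0.46193)
Mv2 = (8.28426, 11.54315, 5.13198); divide by 11.54315 → v3 = (0.71768, 1.00000, 0.44459)
Requested entry of v3: 1011/2274 = 0.4446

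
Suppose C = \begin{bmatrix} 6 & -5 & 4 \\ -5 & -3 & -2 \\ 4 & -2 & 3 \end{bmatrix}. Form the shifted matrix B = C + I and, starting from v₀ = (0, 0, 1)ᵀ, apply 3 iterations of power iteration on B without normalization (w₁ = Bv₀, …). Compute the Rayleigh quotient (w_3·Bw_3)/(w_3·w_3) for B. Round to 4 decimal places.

B = C + I has rows (7, -5, 4); (-5, -2, -2); (4, -2, 4)
w1 = Bv₀ = (4, -2, 4)
w2 = Bw1 = (54, -24, 36)
w3 = Bw2 = (642, -294, 408)
Bw3 = (7596, -3438, 4788)
w3·Bw3 = 7840908; w3·w3 = 665064; μ ≈ 7840908/665064 = 11.7897

μ ≈ 11.7897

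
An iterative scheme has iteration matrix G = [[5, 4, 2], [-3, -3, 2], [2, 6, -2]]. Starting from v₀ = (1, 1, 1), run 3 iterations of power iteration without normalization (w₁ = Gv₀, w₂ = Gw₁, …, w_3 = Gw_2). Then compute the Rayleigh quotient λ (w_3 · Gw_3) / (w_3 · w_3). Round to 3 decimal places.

w1 = Gv₀ = (11, -4, 6)
w2 = Gw1 = (51, -9, -14)
w3 = Gw2 = (191, -154, 76)
Gw3 = (491, 41, -694)
w3·Gw3 = 191·491 + (-154)·41 + 76·(-694) = 34723; w3·w3 = 191·191 + (-154)·(-154) + 76·76 = 65973
λ ≈ 34723/65973 = 0.526

0.526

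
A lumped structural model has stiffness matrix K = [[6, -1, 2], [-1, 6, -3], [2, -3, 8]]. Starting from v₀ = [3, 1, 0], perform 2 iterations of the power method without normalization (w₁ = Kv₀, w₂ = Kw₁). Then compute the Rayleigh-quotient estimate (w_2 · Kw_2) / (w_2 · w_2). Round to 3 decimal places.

w1 = Kv₀ = (6·3 + (-1)·1 + 2·0; (-1)·3 + 6·1 + (-3)·0; 2·3 + (-3)·1 + 8·0) = (17, 3, 3)
w2 = Kw1 = (6·17 + (-1)·3 + 2·3; (-1)·17 + 6·3 + (-3)·3; 2·17 + (-3)·3 + 8·3) = (105, -8, 49)
Kw2 = (736, -300, 626)
w2·Kw2 = 105·736 + (-8)·(-300) + 49·626 = 110354; w2·w2 = 105·105 + (-8)·(-8) + 49·49 = 13490
λ ≈ 110354/13490 = 8.180

λ ≈ 8.180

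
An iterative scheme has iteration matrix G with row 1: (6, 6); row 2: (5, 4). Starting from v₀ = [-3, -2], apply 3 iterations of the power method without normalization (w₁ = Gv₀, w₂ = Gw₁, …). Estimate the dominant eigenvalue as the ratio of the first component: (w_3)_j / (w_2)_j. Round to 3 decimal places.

10.566

w1 = Gv₀ = (6·(-3) + 6·(-2); 5·(-3) + 4·(-2)) = (-30, -23)
w2 = Gw1 = (6·(-30) + 6·(-23); 5·(-30) + 4·(-23)) = (-318, -242)
w3 = Gw2 = (-3360, -2558)
Ratio at component: -3360 / -318 = 10.566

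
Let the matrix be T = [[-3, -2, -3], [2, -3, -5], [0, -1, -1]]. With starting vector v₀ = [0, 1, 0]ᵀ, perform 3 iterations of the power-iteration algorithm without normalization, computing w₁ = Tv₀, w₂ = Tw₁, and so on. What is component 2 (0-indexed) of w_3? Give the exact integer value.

-14

w1 = Tv₀ = ((-3)·0 + (-2)·1 + (-3)·0; 2·0 + (-3)·1 + (-5)·0; 0·0 + (-1)·1 + (-1)·0) = (-2, -3, -1)
w2 = Tw1 = ((-3)·(-2) + (-2)·(-3) + (-3)·(-1); 2·(-2) + (-3)·(-3) + (-5)·(-1); 0·(-2) + (-1)·(-3) + (-1)·(-1)) = (15, 10, 4)
w3 = Tw2 = (-77, -20, -14)
The requested component of w3 is -14.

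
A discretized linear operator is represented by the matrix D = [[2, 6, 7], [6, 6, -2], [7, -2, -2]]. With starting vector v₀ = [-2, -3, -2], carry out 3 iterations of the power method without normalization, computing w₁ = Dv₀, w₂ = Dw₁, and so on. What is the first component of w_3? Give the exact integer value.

-4040

w1 = Dv₀ = (2·(-2) + 6·(-3) + 7·(-2); 6·(-2) + 6·(-3) + (-2)·(-2); 7·(-2) + (-2)·(-3) + (-2)·(-2)) = (-36, -26, -4)
w2 = Dw1 = (2·(-36) + 6·(-26) + 7·(-4); 6·(-36) + 6·(-26) + (-2)·(-4); 7·(-36) + (-2)·(-26) + (-2)·(-4)) = (-256, -364, -192)
w3 = Dw2 = (-4040, -3336, -680)
The requested component of w3 is -4040.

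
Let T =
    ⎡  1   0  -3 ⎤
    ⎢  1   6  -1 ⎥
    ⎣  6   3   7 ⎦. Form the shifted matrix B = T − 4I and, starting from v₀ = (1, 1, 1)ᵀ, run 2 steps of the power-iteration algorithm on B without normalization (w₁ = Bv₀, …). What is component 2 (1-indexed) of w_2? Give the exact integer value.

B = T − 4I has rows (-3, 0, -3); (1, 2, -1); (6, 3, 3)
w1 = Bv₀ = ((-3)·1 + 0·1 + (-3)·1; 1·1 + 2·1 + (-1)·1; 6·1 + 3·1 + 3·1) = (-6, 2, 12)
w2 = Bw1 = ((-3)·(-6) + 0·2 + (-3)·12; 1·(-6) + 2·2 + (-1)·12; 6·(-6) + 3·2 + 3·12) = (-18, -14, 6)
Requested component of w2: -14

-14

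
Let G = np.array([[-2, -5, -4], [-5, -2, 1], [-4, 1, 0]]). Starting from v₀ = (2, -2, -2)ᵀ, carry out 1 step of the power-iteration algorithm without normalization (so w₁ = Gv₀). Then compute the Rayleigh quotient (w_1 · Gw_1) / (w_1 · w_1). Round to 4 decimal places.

w1 = Gv₀ = ((-2)·2 + (-5)·(-2) + (-4)·(-2); (-5)·2 + (-2)·(-2) + 1·(-2); (-4)·2 + 1·(-2) + 0·(-2)) = (14, -8, -10)
Gw1 = (52, -64, -64)
w1·Gw1 = 14·52 + (-8)·(-64) + (-10)·(-64) = 1880; w1·w1 = 14·14 + (-8)·(-8) + (-10)·(-10) = 360
λ ≈ 1880/360 = 5.2222

5.2222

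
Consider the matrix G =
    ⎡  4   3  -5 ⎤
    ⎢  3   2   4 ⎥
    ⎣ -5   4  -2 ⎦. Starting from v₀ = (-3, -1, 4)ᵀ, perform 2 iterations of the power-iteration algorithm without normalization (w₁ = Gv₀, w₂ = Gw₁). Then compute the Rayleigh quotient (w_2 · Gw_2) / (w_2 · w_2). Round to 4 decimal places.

w1 = Gv₀ = (4·(-3) + 3·(-1) + (-5)·4; 3·(-3) + 2·(-1) + 4·4; (-5)·(-3) + 4·(-1) + (-2)·4) = (-35, 5, 3)
w2 = Gw1 = (4·(-35) + 3·5 + (-5)·3; 3·(-35) + 2·5 + 4·3; (-5)·(-35) + 4·5 + (-2)·3) = (-140, -83, 189)
Gw2 = (-1754, 170, -10)
w2·Gw2 = (-140)·(-1754) + (-83)·170 + 189·(-10) = 229560; w2·w2 = (-140)·(-140) + (-83)·(-83) + 189·189 = 62210
λ ≈ 229560/62210 = 3.6901

3.6901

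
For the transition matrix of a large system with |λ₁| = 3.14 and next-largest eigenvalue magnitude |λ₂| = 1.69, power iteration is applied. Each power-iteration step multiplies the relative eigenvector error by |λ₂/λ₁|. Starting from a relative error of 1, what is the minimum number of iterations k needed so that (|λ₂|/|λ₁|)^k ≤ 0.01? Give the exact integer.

|λ₂/λ₁| = 1.69/3.14 = 0.53822
Need k ≥ ln(0.01) / ln(0.53822) = -4.6052 / -0.6195 ≈ 7.434
Smallest integer k satisfying the bound: 8

8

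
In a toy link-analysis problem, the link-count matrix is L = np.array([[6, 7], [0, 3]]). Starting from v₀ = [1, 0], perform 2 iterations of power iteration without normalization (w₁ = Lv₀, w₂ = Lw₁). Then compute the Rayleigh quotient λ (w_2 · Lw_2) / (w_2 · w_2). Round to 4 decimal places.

w1 = Lv₀ = (6, 0)
w2 = Lw1 = (36, 0)
Lw2 = (216, 0)
w2·Lw2 = 36·216 + 0·0 = 7776; w2·w2 = 36·36 + 0·0 = 1296
λ ≈ 7776/1296 = 6.0000

λ ≈ 6.0000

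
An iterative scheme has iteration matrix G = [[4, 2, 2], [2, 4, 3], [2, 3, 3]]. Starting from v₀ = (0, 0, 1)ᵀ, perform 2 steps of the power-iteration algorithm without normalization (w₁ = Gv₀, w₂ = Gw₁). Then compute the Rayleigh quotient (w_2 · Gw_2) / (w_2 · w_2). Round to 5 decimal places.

λ ≈ 8.35785

w1 = Gv₀ = (2, 3, 3)
w2 = Gw1 = (20, 25, 22)
Gw2 = (174, 206, 181)
w2·Gw2 = 20·174 + 25·206 + 22·181 = 12612; w2·w2 = 20·20 + 25·25 + 22·22 = 1509
λ ≈ 12612/1509 = 8.35785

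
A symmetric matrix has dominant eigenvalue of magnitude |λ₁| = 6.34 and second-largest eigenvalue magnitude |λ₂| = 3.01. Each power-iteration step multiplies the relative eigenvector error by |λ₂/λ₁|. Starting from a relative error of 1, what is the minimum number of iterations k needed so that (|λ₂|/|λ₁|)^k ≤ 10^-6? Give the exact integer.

19

|λ₂/λ₁| = 3.01/6.34 = 0.47476
Need k ≥ ln(10^-6) / ln(0.47476) = -13.8155 / -0.7449 ≈ 18.546
Smallest integer k satisfying the bound: 19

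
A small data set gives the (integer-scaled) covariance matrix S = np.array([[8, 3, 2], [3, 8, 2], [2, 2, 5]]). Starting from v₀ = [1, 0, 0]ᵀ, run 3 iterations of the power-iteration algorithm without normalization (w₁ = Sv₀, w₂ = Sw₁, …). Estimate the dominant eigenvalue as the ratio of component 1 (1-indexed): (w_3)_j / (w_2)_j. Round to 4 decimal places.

10.8571

w1 = Sv₀ = (8·1 + 3·0 + 2·0; 3·1 + 8·0 + 2·0; 2·1 + 2·0 + 5·0) = (8, 3, 2)
w2 = Sw1 = (8·8 + 3·3 + 2·2; 3·8 + 8·3 + 2·2; 2·8 + 2·3 + 5·2) = (77, 52, 32)
w3 = Sw2 = (836, 711, 418)
Ratio at component: 836 / 77 = 10.8571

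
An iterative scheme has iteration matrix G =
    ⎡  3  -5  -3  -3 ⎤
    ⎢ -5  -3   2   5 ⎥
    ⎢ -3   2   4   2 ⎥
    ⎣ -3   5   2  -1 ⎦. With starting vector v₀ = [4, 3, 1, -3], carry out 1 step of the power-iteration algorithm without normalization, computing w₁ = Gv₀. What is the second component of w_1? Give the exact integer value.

-42

w1 = Gv₀ = (3·4 + (-5)·3 + (-3)·1 + (-3)·(-3); (-5)·4 + (-3)·3 + 2·1 + 5·(-3); (-3)·4 + 2·3 + 4·1 + 2·(-3); (-3)·4 + 5·3 + 2·1 + (-1)·(-3)) = (3, -42, -8, 8)
The requested component of w1 is -42.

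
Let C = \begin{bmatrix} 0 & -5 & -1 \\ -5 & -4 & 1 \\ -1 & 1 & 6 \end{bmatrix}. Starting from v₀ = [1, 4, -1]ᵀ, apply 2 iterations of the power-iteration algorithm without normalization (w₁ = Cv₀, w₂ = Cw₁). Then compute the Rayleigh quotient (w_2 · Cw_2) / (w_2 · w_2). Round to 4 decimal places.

λ ≈ -7.3047

w1 = Cv₀ = (0·1 + (-5)·4 + (-1)·(-1); (-5)·1 + (-4)·4 + 1·(-1); (-1)·1 + 1·4 + 6·(-1)) = (-19, -22, -3)
w2 = Cw1 = (0·(-19) + (-5)·(-22) + (-1)·(-3); (-5)·(-19) + (-4)·(-22) + 1·(-3); (-1)·(-19) + 1·(-22) + 6·(-3)) = (113, 180, -21)
Cw2 = (-879, -1306, -59)
w2·Cw2 = 113·(-879) + 180·(-1306) + (-21)·(-59) = -333168; w2·w2 = 113·113 + 180·180 + (-21)·(-21) = 45610
λ ≈ -333168/45610 = -7.3047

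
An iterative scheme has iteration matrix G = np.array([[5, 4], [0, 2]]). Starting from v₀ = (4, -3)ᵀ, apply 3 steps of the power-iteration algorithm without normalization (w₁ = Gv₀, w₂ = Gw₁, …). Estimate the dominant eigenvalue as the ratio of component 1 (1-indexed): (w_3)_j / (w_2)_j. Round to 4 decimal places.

w1 = Gv₀ = (5·4 + 4·(-3); 0·4 + 2·(-3)) = (8, -6)
w2 = Gw1 = (5·8 + 4·(-6); 0·8 + 2·(-6)) = (16, -12)
w3 = Gw2 = (32, -24)
Ratio at component: 32 / 16 = 2.0000

2.0000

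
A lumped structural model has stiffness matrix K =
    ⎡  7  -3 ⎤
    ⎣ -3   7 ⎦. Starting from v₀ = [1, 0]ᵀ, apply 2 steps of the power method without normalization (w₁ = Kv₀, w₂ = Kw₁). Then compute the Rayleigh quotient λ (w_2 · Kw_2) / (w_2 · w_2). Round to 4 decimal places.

w1 = Kv₀ = (7, -3)
w2 = Kw1 = (58, -42)
Kw2 = (532, -468)
w2·Kw2 = 58·532 + (-42)·(-468) = 50512; w2·w2 = 58·58 + (-42)·(-42) = 5128
λ ≈ 50512/5128 = 9.8502

λ ≈ 9.8502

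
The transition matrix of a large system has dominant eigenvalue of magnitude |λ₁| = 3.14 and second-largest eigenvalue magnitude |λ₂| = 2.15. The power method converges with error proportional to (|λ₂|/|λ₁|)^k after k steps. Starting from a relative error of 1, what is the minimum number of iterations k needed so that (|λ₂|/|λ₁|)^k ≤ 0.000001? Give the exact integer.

37

|λ₂/λ₁| = 2.15/3.14 = 0.68471
Need k ≥ ln(0.000001) / ln(0.68471) = -13.8155 / -0.3788 ≈ 36.476
Smallest integer k satisfying the bound: 37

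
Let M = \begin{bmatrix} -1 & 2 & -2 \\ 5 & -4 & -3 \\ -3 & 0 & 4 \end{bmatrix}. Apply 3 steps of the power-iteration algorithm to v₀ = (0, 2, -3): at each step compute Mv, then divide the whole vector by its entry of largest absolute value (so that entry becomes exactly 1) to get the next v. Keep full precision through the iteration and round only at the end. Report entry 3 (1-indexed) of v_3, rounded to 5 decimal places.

1.00000

Mv0 = (10.000000, 1.000000, -12.000000); divide by -12.000000 → v1 = (-0.833333, -0.083333, 1.000000)
Mv1 = (-1.333333, -6.833333, 6.500000); divide by -6.833333 → v2 = (0.195122, 1.000000, -0.951220)
Mv2 = (3.707317, -0.170732, -4.390244); divide by -4.390244 → v3 = (-0.844444, 0.038889, 1.000000)
Requested entry of v3: -360/-360 = 1.00000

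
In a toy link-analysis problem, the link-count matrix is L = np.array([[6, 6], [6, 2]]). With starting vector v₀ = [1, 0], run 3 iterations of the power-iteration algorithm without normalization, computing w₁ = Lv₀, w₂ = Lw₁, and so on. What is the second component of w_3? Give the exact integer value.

w1 = Lv₀ = (6·1 + 6·0; 6·1 + 2·0) = (6, 6)
w2 = Lw1 = (6·6 + 6·6; 6·6 + 2·6) = (72, 48)
w3 = Lw2 = (720, 528)
The requested component of w3 is 528.

528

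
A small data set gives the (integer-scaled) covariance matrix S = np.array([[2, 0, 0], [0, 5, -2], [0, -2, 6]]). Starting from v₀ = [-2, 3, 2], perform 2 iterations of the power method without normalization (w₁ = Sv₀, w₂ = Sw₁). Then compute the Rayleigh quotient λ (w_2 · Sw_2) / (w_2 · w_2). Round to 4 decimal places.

3.8601

w1 = Sv₀ = (2·(-2) + 0·3 + 0·2; 0·(-2) + 5·3 + (-2)·2; 0·(-2) + (-2)·3 + 6·2) = (-4, 11, 6)
w2 = Sw1 = (2·(-4) + 0·11 + 0·6; 0·(-4) + 5·11 + (-2)·6; 0·(-4) + (-2)·11 + 6·6) = (-8, 43, 14)
Sw2 = (-16, 187, -2)
w2·Sw2 = (-8)·(-16) + 43·187 + 14·(-2) = 8141; w2·w2 = (-8)·(-8) + 43·43 + 14·14 = 2109
λ ≈ 8141/2109 = 3.8601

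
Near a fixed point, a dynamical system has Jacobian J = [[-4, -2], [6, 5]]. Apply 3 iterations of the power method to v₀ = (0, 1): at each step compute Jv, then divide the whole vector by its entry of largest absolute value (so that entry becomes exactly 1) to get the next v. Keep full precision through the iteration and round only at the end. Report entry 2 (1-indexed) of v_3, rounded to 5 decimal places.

Jv0 = (-2.000000, 5.000000); divide by 5.000000 → v1 = (-0.400000, 1.000000)
Jv1 = (-0.400000, 2.600000); divide by 2.600000 → v2 = (-0.153846, 1.000000)
Jv2 = (-1.384615, 4.076923); divide by 4.076923 → v3 = (-0.339623, 1.000000)
Requested entry of v3: 53/53 = 1.00000

1.00000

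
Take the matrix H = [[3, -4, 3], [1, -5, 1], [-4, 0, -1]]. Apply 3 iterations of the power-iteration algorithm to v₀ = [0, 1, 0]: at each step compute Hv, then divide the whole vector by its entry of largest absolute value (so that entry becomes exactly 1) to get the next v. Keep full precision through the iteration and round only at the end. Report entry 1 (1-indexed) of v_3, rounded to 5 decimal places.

Hv0 = (-4.000000, -5.000000, 0.000000); divide by -5.000000 → v1 = (0.800000, 1.000000, 0.000000)
Hv1 = (-1.600000, -4.200000, -3.200000); divide by -4.200000 → v2 = (0.380952, 1.000000, 0.761905)
Hv2 = (-0.571429, -3.857143, -2.285714); divide by -3.857143 → v3 = (0.148148, 1.000000, 0.592593)
Requested entry of v3: -12/-81 = 0.14815

0.14815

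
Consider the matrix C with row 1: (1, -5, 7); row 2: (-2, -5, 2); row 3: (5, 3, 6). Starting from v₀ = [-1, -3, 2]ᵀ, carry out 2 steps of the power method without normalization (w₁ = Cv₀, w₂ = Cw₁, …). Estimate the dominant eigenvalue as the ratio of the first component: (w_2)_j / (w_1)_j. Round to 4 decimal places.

-3.2500

w1 = Cv₀ = (1·(-1) + (-5)·(-3) + 7·2; (-2)·(-1) + (-5)·(-3) + 2·2; 5·(-1) + 3·(-3) + 6·2) = (28, 21, -2)
w2 = Cw1 = (1·28 + (-5)·21 + 7·(-2); (-2)·28 + (-5)·21 + 2·(-2); 5·28 + 3·21 + 6·(-2)) = (-91, -165, 191)
Ratio at component: -91 / 28 = -3.2500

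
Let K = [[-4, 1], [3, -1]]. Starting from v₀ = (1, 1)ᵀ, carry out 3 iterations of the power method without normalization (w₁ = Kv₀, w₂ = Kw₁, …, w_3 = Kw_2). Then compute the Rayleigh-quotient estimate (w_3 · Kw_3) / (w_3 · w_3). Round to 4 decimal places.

w1 = Kv₀ = (-3, 2)
w2 = Kw1 = (14, -11)
w3 = Kw2 = (-67, 53)
Kw3 = (321, -254)
w3·Kw3 = (-67)·321 + 53·(-254) = -34969; w3·w3 = (-67)·(-67) + 53·53 = 7298
λ ≈ -34969/7298 = -4.7916

λ ≈ -4.7916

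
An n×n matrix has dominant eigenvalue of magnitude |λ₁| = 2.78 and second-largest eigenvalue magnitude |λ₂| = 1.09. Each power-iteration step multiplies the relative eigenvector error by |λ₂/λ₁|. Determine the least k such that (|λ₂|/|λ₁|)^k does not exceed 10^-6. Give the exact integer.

15

|λ₂/λ₁| = 1.09/2.78 = 0.39209
Need k ≥ ln(10^-6) / ln(0.39209) = -13.8155 / -0.9363 ≈ 14.756
Smallest integer k satisfying the bound: 15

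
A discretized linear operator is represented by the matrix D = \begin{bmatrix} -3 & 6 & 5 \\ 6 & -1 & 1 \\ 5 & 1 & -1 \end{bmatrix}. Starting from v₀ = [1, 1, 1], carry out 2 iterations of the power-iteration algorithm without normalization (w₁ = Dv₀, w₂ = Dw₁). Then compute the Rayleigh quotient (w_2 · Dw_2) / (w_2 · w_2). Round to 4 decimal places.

w1 = Dv₀ = ((-3)·1 + 6·1 + 5·1; 6·1 + (-1)·1 + 1·1; 5·1 + 1·1 + (-1)·1) = (8, 6, 5)
w2 = Dw1 = ((-3)·8 + 6·6 + 5·5; 6·8 + (-1)·6 + 1·5; 5·8 + 1·6 + (-1)·5) = (37, 47, 41)
Dw2 = (376, 216, 191)
w2·Dw2 = 37·376 + 47·216 + 41·191 = 31895; w2·w2 = 37·37 + 47·47 + 41·41 = 5259
λ ≈ 31895/5259 = 6.0648

λ ≈ 6.0648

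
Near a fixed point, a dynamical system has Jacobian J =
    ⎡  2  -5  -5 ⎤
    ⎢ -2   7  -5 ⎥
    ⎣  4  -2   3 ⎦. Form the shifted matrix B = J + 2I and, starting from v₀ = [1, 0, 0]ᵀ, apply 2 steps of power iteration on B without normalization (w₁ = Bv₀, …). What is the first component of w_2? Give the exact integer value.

B = J + 2I has rows (4, -5, -5); (-2, 9, -5); (4, -2, 5)
w1 = Bv₀ = (4·1 + (-5)·0 + (-5)·0; (-2)·1 + 9·0 + (-5)·0; 4·1 + (-2)·0 + 5·0) = (4, -2, 4)
w2 = Bw1 = (4·4 + (-5)·(-2) + (-5)·4; (-2)·4 + 9·(-2) + (-5)·4; 4·4 + (-2)·(-2) + 5·4) = (6, -46, 40)
Requested component of w2: 6

6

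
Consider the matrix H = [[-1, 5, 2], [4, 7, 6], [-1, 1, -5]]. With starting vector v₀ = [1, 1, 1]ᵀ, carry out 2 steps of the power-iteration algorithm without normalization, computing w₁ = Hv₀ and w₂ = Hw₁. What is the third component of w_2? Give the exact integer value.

w1 = Hv₀ = (6, 17, -5)
w2 = Hw1 = (69, 113, 36)
The requested component of w2 is 36.

36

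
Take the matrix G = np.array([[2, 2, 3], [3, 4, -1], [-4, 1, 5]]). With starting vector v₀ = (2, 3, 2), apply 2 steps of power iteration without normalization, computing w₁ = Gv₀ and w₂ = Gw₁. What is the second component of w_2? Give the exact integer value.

w1 = Gv₀ = (2·2 + 2·3 + 3·2; 3·2 + 4·3 + (-1)·2; (-4)·2 + 1·3 + 5·2) = (16, 16, 5)
w2 = Gw1 = (2·16 + 2·16 + 3·5; 3·16 + 4·16 + (-1)·5; (-4)·16 + 1·16 + 5·5) = (79, 107, -23)
The requested component of w2 is 107.

107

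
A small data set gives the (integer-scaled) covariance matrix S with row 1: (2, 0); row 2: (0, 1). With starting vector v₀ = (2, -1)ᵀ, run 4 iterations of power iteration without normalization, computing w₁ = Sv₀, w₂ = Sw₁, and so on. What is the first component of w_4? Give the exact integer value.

w1 = Sv₀ = (2·2 + 0·(-1); 0·2 + 1·(-1)) = (4, -1)
w2 = Sw1 = (2·4 + 0·(-1); 0·4 + 1·(-1)) = (8, -1)
w3 = Sw2 = (16, -1)
w4 = Sw3 = (32, -1)
The requested component of w4 is 32.

32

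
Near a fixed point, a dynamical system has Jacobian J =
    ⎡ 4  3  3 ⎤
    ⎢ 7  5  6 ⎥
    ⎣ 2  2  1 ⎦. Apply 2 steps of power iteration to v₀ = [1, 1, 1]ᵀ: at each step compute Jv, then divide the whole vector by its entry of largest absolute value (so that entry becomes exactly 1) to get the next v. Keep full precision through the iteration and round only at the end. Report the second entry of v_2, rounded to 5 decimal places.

1.00000

Jv0 = (10.000000, 18.000000, 5.000000); divide by 18.000000 → v1 = (0.555556, 1.000000, 0.277778)
Jv1 = (6.055556, 10.555556, 3.388889); divide by 10.555556 → v2 = (0.573684, 1.000000, 0.321053)
Requested entry of v2: 190/190 = 1.00000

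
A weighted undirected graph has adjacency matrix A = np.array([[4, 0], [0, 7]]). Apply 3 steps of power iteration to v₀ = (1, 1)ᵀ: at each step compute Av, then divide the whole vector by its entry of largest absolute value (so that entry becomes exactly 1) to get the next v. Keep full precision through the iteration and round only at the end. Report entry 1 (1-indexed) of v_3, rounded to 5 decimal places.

Av0 = (4.000000, 7.000000); divide by 7.000000 → v1 = (0.571429, 1.000000)
Av1 = (2.285714, 7.000000); divide by 7.000000 → v2 = (0.326531, 1.000000)
Av2 = (1.306122, 7.000000); divide by 7.000000 → v3 = (0.186589, 1.000000)
Requested entry of v3: 64/343 = 0.18659

0.18659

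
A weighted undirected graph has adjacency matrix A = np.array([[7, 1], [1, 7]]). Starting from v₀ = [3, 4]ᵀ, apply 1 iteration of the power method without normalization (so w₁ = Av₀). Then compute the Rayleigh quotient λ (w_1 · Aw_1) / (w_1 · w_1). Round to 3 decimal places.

λ ≈ 7.977

w1 = Av₀ = (7·3 + 1·4; 1·3 + 7·4) = (25, 31)
Aw1 = (206, 242)
w1·Aw1 = 25·206 + 31·242 = 12652; w1·w1 = 25·25 + 31·31 = 1586
λ ≈ 12652/1586 = 7.977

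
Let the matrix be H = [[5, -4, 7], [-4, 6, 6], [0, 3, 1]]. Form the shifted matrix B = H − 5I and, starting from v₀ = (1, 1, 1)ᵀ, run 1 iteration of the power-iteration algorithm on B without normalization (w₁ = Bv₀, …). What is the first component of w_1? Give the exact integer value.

B = H − 5I has rows (0, -4, 7); (-4, 1, 6); (0, 3, -4)
w1 = Bv₀ = (3, 3, -1)
Requested component of w1: 3

3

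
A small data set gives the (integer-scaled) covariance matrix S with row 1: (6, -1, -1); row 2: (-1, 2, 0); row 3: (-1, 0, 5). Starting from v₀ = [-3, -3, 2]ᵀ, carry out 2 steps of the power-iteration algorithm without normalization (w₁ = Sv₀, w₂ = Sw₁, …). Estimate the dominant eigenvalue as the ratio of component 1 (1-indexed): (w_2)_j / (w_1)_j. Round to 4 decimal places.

6.5882

w1 = Sv₀ = (-17, -3, 13)
w2 = Sw1 = (-112, 11, 82)
Ratio at component: -112 / -17 = 6.5882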